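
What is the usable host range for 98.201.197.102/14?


Network: 98.200.0.0
Broadcast: 98.203.255.255
First usable = network + 1
Last usable = broadcast - 1
Range: 98.200.0.1 to 98.203.255.254


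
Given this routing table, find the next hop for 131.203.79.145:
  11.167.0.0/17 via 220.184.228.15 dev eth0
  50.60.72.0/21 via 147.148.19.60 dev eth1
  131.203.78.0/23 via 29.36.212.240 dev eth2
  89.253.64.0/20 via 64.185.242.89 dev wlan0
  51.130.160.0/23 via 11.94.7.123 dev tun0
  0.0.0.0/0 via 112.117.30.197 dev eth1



Longest prefix match for 131.203.79.145:
  /17 11.167.0.0: no
  /21 50.60.72.0: no
  /23 131.203.78.0: MATCH
  /20 89.253.64.0: no
  /23 51.130.160.0: no
  /0 0.0.0.0: MATCH
Selected: next-hop 29.36.212.240 via eth2 (matched /23)


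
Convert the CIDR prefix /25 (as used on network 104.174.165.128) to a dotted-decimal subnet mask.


/25 means 25 network bits, 7 host bits
Binary: 11111111111111111111111110000000
Mask: 255.255.255.128


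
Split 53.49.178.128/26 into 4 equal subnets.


New prefix = 26 + 2 = 28
Each subnet has 16 addresses
  53.49.178.128/28
  53.49.178.144/28
  53.49.178.160/28
  53.49.178.176/28
Subnets: 53.49.178.128/28, 53.49.178.144/28, 53.49.178.160/28, 53.49.178.176/28


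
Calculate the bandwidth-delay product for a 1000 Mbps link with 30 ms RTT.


BDP = bandwidth * RTT
= 1000 Mbps * 30 ms
= 1000 * 1e6 * 30 / 1000 bits
= 30000000 bits
= 3750000 bytes
= 3662.1094 KB
BDP = 30000000 bits (3750000 bytes)


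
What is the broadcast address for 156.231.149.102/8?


Network: 156.0.0.0/8
Host bits = 24
Set all host bits to 1:
Broadcast: 156.255.255.255


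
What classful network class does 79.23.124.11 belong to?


First octet: 79
Binary: 01001111
0xxxxxxx -> Class A (1-126)
Class A, default mask 255.0.0.0 (/8)


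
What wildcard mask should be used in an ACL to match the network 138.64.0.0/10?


Subnet mask: 255.192.0.0
Wildcard = 255.255.255.255 - subnet mask
255 - 255 = 0
255 - 192 = 63
255 - 0 = 255
255 - 0 = 255
Wildcard: 0.63.255.255


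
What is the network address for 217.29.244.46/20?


IP:   11011001.00011101.11110100.00101110
Mask: 11111111.11111111.11110000.00000000
AND operation:
Net:  11011001.00011101.11110000.00000000
Network: 217.29.240.0/20


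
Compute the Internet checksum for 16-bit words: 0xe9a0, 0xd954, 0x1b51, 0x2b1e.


Sum all words (with carry folding):
+ 0xe9a0 = 0xe9a0
+ 0xd954 = 0xc2f5
+ 0x1b51 = 0xde46
+ 0x2b1e = 0x0965
One's complement: ~0x0965
Checksum = 0xf69a


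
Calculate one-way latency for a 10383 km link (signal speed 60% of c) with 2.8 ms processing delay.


Speed = 0.6 * 3e5 km/s = 180000 km/s
Propagation delay = 10383 / 180000 = 0.0577 s = 57.6833 ms
Processing delay = 2.8 ms
Total one-way latency = 60.4833 ms


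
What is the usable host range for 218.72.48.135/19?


Network: 218.72.32.0
Broadcast: 218.72.63.255
First usable = network + 1
Last usable = broadcast - 1
Range: 218.72.32.1 to 218.72.63.254


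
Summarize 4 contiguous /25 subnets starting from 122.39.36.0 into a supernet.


Original prefix: /25
Number of subnets: 4 = 2^2
New prefix = 25 - 2 = 23
Supernet: 122.39.36.0/23


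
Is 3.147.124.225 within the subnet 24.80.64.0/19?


Subnet network: 24.80.64.0
Test IP AND mask: 3.147.96.0
No, 3.147.124.225 is not in 24.80.64.0/19


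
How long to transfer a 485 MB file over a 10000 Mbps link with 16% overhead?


Effective throughput = 10000 * (1 - 16/100) = 8400 Mbps
File size in Mb = 485 * 8 = 3880 Mb
Time = 3880 / 8400
Time = 0.4619 seconds


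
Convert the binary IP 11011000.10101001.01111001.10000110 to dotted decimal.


11011000 = 216
10101001 = 169
01111001 = 121
10000110 = 134
IP: 216.169.121.134


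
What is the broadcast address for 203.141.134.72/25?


Network: 203.141.134.0/25
Host bits = 7
Set all host bits to 1:
Broadcast: 203.141.134.127


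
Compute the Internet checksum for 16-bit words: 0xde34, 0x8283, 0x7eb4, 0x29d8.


Sum all words (with carry folding):
+ 0xde34 = 0xde34
+ 0x8283 = 0x60b8
+ 0x7eb4 = 0xdf6c
+ 0x29d8 = 0x0945
One's complement: ~0x0945
Checksum = 0xf6ba


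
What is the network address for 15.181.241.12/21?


IP:   00001111.10110101.11110001.00001100
Mask: 11111111.11111111.11111000.00000000
AND operation:
Net:  00001111.10110101.11110000.00000000
Network: 15.181.240.0/21


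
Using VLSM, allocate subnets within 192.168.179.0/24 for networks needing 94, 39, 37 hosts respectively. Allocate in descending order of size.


94 hosts -> /25 (126 usable): 192.168.179.0/25
39 hosts -> /26 (62 usable): 192.168.179.128/26
37 hosts -> /26 (62 usable): 192.168.179.192/26
Allocation: 192.168.179.0/25 (94 hosts, 126 usable); 192.168.179.128/26 (39 hosts, 62 usable); 192.168.179.192/26 (37 hosts, 62 usable)


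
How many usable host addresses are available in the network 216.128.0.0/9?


Host bits = 32 - 9 = 23
Total addresses = 2^23 = 8388608
Usable = total - 2 (network and broadcast)
Usable hosts: 8388606


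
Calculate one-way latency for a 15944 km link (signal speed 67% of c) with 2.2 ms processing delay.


Speed = 0.67 * 3e5 km/s = 201000 km/s
Propagation delay = 15944 / 201000 = 0.0793 s = 79.3234 ms
Processing delay = 2.2 ms
Total one-way latency = 81.5234 ms


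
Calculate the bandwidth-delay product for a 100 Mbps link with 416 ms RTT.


BDP = bandwidth * RTT
= 100 Mbps * 416 ms
= 100 * 1e6 * 416 / 1000 bits
= 41600000 bits
= 5200000 bytes
= 5078.125 KB
BDP = 41600000 bits (5200000 bytes)


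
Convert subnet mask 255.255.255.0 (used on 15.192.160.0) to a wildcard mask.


Subnet mask: 255.255.255.0
Wildcard = 255.255.255.255 - subnet mask
255 - 255 = 0
255 - 255 = 0
255 - 255 = 0
255 - 0 = 255
Wildcard: 0.0.0.255


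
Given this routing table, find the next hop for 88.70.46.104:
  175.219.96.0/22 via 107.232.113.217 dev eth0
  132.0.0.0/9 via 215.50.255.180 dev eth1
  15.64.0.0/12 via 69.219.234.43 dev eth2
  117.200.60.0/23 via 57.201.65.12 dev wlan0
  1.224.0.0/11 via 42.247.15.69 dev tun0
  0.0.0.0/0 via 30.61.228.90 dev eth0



Longest prefix match for 88.70.46.104:
  /22 175.219.96.0: no
  /9 132.0.0.0: no
  /12 15.64.0.0: no
  /23 117.200.60.0: no
  /11 1.224.0.0: no
  /0 0.0.0.0: MATCH
Selected: next-hop 30.61.228.90 via eth0 (matched /0)


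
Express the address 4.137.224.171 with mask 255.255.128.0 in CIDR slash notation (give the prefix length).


Binary: 11111111.11111111.10000000.00000000
Count leading 1s
Prefix: /17


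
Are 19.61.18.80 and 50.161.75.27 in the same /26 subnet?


Mask: 255.255.255.192
19.61.18.80 AND mask = 19.61.18.64
50.161.75.27 AND mask = 50.161.75.0
No, different subnets (19.61.18.64 vs 50.161.75.0)


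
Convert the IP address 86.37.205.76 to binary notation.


86 = 01010110
37 = 00100101
205 = 11001101
76 = 01001100
Binary: 01010110.00100101.11001101.01001100


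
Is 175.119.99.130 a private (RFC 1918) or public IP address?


RFC 1918 private ranges:
  10.0.0.0/8 (10.0.0.0 - 10.255.255.255)
  172.16.0.0/12 (172.16.0.0 - 172.31.255.255)
  192.168.0.0/16 (192.168.0.0 - 192.168.255.255)
Public (not in any RFC 1918 range)


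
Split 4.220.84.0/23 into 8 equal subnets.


New prefix = 23 + 3 = 26
Each subnet has 64 addresses
  4.220.84.0/26
  4.220.84.64/26
  4.220.84.128/26
  4.220.84.192/26
  4.220.85.0/26
  4.220.85.64/26
  4.220.85.128/26
  4.220.85.192/26
Subnets: 4.220.84.0/26, 4.220.84.64/26, 4.220.84.128/26, 4.220.84.192/26, 4.220.85.0/26, 4.220.85.64/26, 4.220.85.128/26, 4.220.85.192/26


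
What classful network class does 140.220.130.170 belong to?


First octet: 140
Binary: 10001100
10xxxxxx -> Class B (128-191)
Class B, default mask 255.255.0.0 (/16)


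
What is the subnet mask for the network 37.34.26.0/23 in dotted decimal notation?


/23 means 23 network bits, 9 host bits
Binary: 11111111111111111111111000000000
Mask: 255.255.254.0


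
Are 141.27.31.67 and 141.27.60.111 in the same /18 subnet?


Mask: 255.255.192.0
141.27.31.67 AND mask = 141.27.0.0
141.27.60.111 AND mask = 141.27.0.0
Yes, same subnet (141.27.0.0)


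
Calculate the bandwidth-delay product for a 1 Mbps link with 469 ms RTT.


BDP = bandwidth * RTT
= 1 Mbps * 469 ms
= 1 * 1e6 * 469 / 1000 bits
= 469000 bits
= 58625 bytes
= 57.251 KB
BDP = 469000 bits (58625 bytes)


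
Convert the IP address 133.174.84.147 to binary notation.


133 = 10000101
174 = 10101110
84 = 01010100
147 = 10010011
Binary: 10000101.10101110.01010100.10010011


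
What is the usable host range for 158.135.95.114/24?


Network: 158.135.95.0
Broadcast: 158.135.95.255
First usable = network + 1
Last usable = broadcast - 1
Range: 158.135.95.1 to 158.135.95.254


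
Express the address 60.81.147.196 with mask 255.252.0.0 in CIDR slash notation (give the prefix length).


Binary: 11111111.11111100.00000000.00000000
Count leading 1s
Prefix: /14


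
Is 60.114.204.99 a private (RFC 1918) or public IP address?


RFC 1918 private ranges:
  10.0.0.0/8 (10.0.0.0 - 10.255.255.255)
  172.16.0.0/12 (172.16.0.0 - 172.31.255.255)
  192.168.0.0/16 (192.168.0.0 - 192.168.255.255)
Public (not in any RFC 1918 range)


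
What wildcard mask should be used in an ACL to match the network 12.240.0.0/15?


Subnet mask: 255.254.0.0
Wildcard = 255.255.255.255 - subnet mask
255 - 255 = 0
255 - 254 = 1
255 - 0 = 255
255 - 0 = 255
Wildcard: 0.1.255.255


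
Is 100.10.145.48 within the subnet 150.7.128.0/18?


Subnet network: 150.7.128.0
Test IP AND mask: 100.10.128.0
No, 100.10.145.48 is not in 150.7.128.0/18


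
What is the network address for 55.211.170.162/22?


IP:   00110111.11010011.10101010.10100010
Mask: 11111111.11111111.11111100.00000000
AND operation:
Net:  00110111.11010011.10101000.00000000
Network: 55.211.168.0/22


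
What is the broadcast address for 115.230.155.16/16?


Network: 115.230.0.0/16
Host bits = 16
Set all host bits to 1:
Broadcast: 115.230.255.255


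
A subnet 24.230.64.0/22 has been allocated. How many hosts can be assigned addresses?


Host bits = 32 - 22 = 10
Total addresses = 2^10 = 1024
Usable = total - 2 (network and broadcast)
Usable hosts: 1022


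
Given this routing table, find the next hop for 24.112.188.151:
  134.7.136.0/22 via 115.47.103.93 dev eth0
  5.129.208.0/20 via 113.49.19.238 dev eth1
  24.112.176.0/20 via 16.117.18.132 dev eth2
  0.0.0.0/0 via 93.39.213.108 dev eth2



Longest prefix match for 24.112.188.151:
  /22 134.7.136.0: no
  /20 5.129.208.0: no
  /20 24.112.176.0: MATCH
  /0 0.0.0.0: MATCH
Selected: next-hop 16.117.18.132 via eth2 (matched /20)


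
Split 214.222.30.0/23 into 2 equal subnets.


New prefix = 23 + 1 = 24
Each subnet has 256 addresses
  214.222.30.0/24
  214.222.31.0/24
Subnets: 214.222.30.0/24, 214.222.31.0/24


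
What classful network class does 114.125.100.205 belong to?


First octet: 114
Binary: 01110010
0xxxxxxx -> Class A (1-126)
Class A, default mask 255.0.0.0 (/8)


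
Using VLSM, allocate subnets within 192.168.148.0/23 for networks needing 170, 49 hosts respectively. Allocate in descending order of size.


170 hosts -> /24 (254 usable): 192.168.148.0/24
49 hosts -> /26 (62 usable): 192.168.149.0/26
Allocation: 192.168.148.0/24 (170 hosts, 254 usable); 192.168.149.0/26 (49 hosts, 62 usable)


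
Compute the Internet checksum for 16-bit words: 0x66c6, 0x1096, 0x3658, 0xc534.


Sum all words (with carry folding):
+ 0x66c6 = 0x66c6
+ 0x1096 = 0x775c
+ 0x3658 = 0xadb4
+ 0xc534 = 0x72e9
One's complement: ~0x72e9
Checksum = 0x8d16


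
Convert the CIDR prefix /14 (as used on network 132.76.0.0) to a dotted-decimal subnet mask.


/14 means 14 network bits, 18 host bits
Binary: 11111111111111000000000000000000
Mask: 255.252.0.0


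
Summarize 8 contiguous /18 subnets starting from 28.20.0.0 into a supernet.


Original prefix: /18
Number of subnets: 8 = 2^3
New prefix = 18 - 3 = 15
Supernet: 28.20.0.0/15


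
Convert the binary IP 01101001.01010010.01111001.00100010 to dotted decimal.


01101001 = 105
01010010 = 82
01111001 = 121
00100010 = 34
IP: 105.82.121.34


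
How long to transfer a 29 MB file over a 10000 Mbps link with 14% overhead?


Effective throughput = 10000 * (1 - 14/100) = 8600 Mbps
File size in Mb = 29 * 8 = 232 Mb
Time = 232 / 8600
Time = 0.027 seconds


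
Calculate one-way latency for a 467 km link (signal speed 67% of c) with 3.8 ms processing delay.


Speed = 0.67 * 3e5 km/s = 201000 km/s
Propagation delay = 467 / 201000 = 0.0023 s = 2.3234 ms
Processing delay = 3.8 ms
Total one-way latency = 6.1234 ms


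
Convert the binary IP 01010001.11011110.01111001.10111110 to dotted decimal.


01010001 = 81
11011110 = 222
01111001 = 121
10111110 = 190
IP: 81.222.121.190


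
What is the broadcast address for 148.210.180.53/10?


Network: 148.192.0.0/10
Host bits = 22
Set all host bits to 1:
Broadcast: 148.255.255.255


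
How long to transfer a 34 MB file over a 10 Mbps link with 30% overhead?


Effective throughput = 10 * (1 - 30/100) = 7 Mbps
File size in Mb = 34 * 8 = 272 Mb
Time = 272 / 7
Time = 38.8571 seconds


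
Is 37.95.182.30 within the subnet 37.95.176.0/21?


Subnet network: 37.95.176.0
Test IP AND mask: 37.95.176.0
Yes, 37.95.182.30 is in 37.95.176.0/21


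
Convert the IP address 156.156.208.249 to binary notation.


156 = 10011100
156 = 10011100
208 = 11010000
249 = 11111001
Binary: 10011100.10011100.11010000.11111001


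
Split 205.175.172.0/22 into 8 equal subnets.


New prefix = 22 + 3 = 25
Each subnet has 128 addresses
  205.175.172.0/25
  205.175.172.128/25
  205.175.173.0/25
  205.175.173.128/25
  205.175.174.0/25
  205.175.174.128/25
  205.175.175.0/25
  205.175.175.128/25
Subnets: 205.175.172.0/25, 205.175.172.128/25, 205.175.173.0/25, 205.175.173.128/25, 205.175.174.0/25, 205.175.174.128/25, 205.175.175.0/25, 205.175.175.128/25


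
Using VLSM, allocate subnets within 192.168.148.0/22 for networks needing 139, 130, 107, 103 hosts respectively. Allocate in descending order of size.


139 hosts -> /24 (254 usable): 192.168.148.0/24
130 hosts -> /24 (254 usable): 192.168.149.0/24
107 hosts -> /25 (126 usable): 192.168.150.0/25
103 hosts -> /25 (126 usable): 192.168.150.128/25
Allocation: 192.168.148.0/24 (139 hosts, 254 usable); 192.168.149.0/24 (130 hosts, 254 usable); 192.168.150.0/25 (107 hosts, 126 usable); 192.168.150.128/25 (103 hosts, 126 usable)


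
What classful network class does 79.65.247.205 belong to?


First octet: 79
Binary: 01001111
0xxxxxxx -> Class A (1-126)
Class A, default mask 255.0.0.0 (/8)


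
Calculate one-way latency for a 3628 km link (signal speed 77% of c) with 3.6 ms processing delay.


Speed = 0.77 * 3e5 km/s = 231000 km/s
Propagation delay = 3628 / 231000 = 0.0157 s = 15.7056 ms
Processing delay = 3.6 ms
Total one-way latency = 19.3056 ms


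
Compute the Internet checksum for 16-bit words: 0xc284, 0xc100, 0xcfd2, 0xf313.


Sum all words (with carry folding):
+ 0xc284 = 0xc284
+ 0xc100 = 0x8385
+ 0xcfd2 = 0x5358
+ 0xf313 = 0x466c
One's complement: ~0x466c
Checksum = 0xb993


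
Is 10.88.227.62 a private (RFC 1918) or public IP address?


RFC 1918 private ranges:
  10.0.0.0/8 (10.0.0.0 - 10.255.255.255)
  172.16.0.0/12 (172.16.0.0 - 172.31.255.255)
  192.168.0.0/16 (192.168.0.0 - 192.168.255.255)
Private (in 10.0.0.0/8)


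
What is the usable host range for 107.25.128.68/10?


Network: 107.0.0.0
Broadcast: 107.63.255.255
First usable = network + 1
Last usable = broadcast - 1
Range: 107.0.0.1 to 107.63.255.254


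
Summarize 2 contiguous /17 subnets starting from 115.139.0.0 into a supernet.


Original prefix: /17
Number of subnets: 2 = 2^1
New prefix = 17 - 1 = 16
Supernet: 115.139.0.0/16


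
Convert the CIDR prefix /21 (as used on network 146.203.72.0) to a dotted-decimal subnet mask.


/21 means 21 network bits, 11 host bits
Binary: 11111111111111111111100000000000
Mask: 255.255.248.0


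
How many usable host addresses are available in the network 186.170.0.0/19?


Host bits = 32 - 19 = 13
Total addresses = 2^13 = 8192
Usable = total - 2 (network and broadcast)
Usable hosts: 8190


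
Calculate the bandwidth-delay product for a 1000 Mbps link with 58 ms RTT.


BDP = bandwidth * RTT
= 1000 Mbps * 58 ms
= 1000 * 1e6 * 58 / 1000 bits
= 58000000 bits
= 7250000 bytes
= 7080.0781 KB
BDP = 58000000 bits (7250000 bytes)


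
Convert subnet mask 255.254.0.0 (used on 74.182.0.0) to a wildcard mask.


Subnet mask: 255.254.0.0
Wildcard = 255.255.255.255 - subnet mask
255 - 255 = 0
255 - 254 = 1
255 - 0 = 255
255 - 0 = 255
Wildcard: 0.1.255.255


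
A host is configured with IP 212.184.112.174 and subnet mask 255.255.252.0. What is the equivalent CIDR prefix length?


Binary: 11111111.11111111.11111100.00000000
Count leading 1s
Prefix: /22


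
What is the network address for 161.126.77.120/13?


IP:   10100001.01111110.01001101.01111000
Mask: 11111111.11111000.00000000.00000000
AND operation:
Net:  10100001.01111000.00000000.00000000
Network: 161.120.0.0/13


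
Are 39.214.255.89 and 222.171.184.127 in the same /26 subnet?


Mask: 255.255.255.192
39.214.255.89 AND mask = 39.214.255.64
222.171.184.127 AND mask = 222.171.184.64
No, different subnets (39.214.255.64 vs 222.171.184.64)


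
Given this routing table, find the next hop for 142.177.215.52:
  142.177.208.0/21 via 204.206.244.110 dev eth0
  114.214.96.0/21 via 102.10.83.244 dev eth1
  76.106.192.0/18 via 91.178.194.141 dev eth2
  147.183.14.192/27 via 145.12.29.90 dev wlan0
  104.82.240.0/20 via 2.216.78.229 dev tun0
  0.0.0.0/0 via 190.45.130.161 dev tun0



Longest prefix match for 142.177.215.52:
  /21 142.177.208.0: MATCH
  /21 114.214.96.0: no
  /18 76.106.192.0: no
  /27 147.183.14.192: no
  /20 104.82.240.0: no
  /0 0.0.0.0: MATCH
Selected: next-hop 204.206.244.110 via eth0 (matched /21)


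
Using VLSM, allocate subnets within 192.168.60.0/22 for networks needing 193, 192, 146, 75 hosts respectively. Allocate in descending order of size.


193 hosts -> /24 (254 usable): 192.168.60.0/24
192 hosts -> /24 (254 usable): 192.168.61.0/24
146 hosts -> /24 (254 usable): 192.168.62.0/24
75 hosts -> /25 (126 usable): 192.168.63.0/25
Allocation: 192.168.60.0/24 (193 hosts, 254 usable); 192.168.61.0/24 (192 hosts, 254 usable); 192.168.62.0/24 (146 hosts, 254 usable); 192.168.63.0/25 (75 hosts, 126 usable)


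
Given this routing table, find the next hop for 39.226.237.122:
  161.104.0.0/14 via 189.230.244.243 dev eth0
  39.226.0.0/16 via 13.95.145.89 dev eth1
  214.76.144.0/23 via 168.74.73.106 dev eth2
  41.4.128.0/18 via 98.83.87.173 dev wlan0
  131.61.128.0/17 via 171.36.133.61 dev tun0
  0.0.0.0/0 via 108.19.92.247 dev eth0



Longest prefix match for 39.226.237.122:
  /14 161.104.0.0: no
  /16 39.226.0.0: MATCH
  /23 214.76.144.0: no
  /18 41.4.128.0: no
  /17 131.61.128.0: no
  /0 0.0.0.0: MATCH
Selected: next-hop 13.95.145.89 via eth1 (matched /16)


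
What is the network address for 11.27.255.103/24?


IP:   00001011.00011011.11111111.01100111
Mask: 11111111.11111111.11111111.00000000
AND operation:
Net:  00001011.00011011.11111111.00000000
Network: 11.27.255.0/24


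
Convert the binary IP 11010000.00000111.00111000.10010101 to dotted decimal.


11010000 = 208
00000111 = 7
00111000 = 56
10010101 = 149
IP: 208.7.56.149


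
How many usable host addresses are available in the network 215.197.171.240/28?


Host bits = 32 - 28 = 4
Total addresses = 2^4 = 16
Usable = total - 2 (network and broadcast)
Usable hosts: 14


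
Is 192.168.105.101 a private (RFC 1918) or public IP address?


RFC 1918 private ranges:
  10.0.0.0/8 (10.0.0.0 - 10.255.255.255)
  172.16.0.0/12 (172.16.0.0 - 172.31.255.255)
  192.168.0.0/16 (192.168.0.0 - 192.168.255.255)
Private (in 192.168.0.0/16)


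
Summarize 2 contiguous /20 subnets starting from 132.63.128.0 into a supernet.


Original prefix: /20
Number of subnets: 2 = 2^1
New prefix = 20 - 1 = 19
Supernet: 132.63.128.0/19


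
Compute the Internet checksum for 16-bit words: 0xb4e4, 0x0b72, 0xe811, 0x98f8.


Sum all words (with carry folding):
+ 0xb4e4 = 0xb4e4
+ 0x0b72 = 0xc056
+ 0xe811 = 0xa868
+ 0x98f8 = 0x4161
One's complement: ~0x4161
Checksum = 0xbe9e


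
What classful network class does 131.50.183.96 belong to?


First octet: 131
Binary: 10000011
10xxxxxx -> Class B (128-191)
Class B, default mask 255.255.0.0 (/16)


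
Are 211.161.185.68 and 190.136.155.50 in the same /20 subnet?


Mask: 255.255.240.0
211.161.185.68 AND mask = 211.161.176.0
190.136.155.50 AND mask = 190.136.144.0
No, different subnets (211.161.176.0 vs 190.136.144.0)


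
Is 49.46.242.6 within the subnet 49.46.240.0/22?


Subnet network: 49.46.240.0
Test IP AND mask: 49.46.240.0
Yes, 49.46.242.6 is in 49.46.240.0/22


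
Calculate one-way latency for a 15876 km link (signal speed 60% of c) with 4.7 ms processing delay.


Speed = 0.6 * 3e5 km/s = 180000 km/s
Propagation delay = 15876 / 180000 = 0.0882 s = 88.2 ms
Processing delay = 4.7 ms
Total one-way latency = 92.9 ms


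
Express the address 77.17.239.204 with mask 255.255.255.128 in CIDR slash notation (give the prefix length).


Binary: 11111111.11111111.11111111.10000000
Count leading 1s
Prefix: /25


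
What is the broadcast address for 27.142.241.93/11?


Network: 27.128.0.0/11
Host bits = 21
Set all host bits to 1:
Broadcast: 27.159.255.255


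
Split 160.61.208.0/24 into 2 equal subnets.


New prefix = 24 + 1 = 25
Each subnet has 128 addresses
  160.61.208.0/25
  160.61.208.128/25
Subnets: 160.61.208.0/25, 160.61.208.128/25


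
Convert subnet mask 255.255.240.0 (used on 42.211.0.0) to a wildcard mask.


Subnet mask: 255.255.240.0
Wildcard = 255.255.255.255 - subnet mask
255 - 255 = 0
255 - 255 = 0
255 - 240 = 15
255 - 0 = 255
Wildcard: 0.0.15.255


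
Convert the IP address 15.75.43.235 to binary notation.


15 = 00001111
75 = 01001011
43 = 00101011
235 = 11101011
Binary: 00001111.01001011.00101011.11101011


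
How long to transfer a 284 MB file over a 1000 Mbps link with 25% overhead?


Effective throughput = 1000 * (1 - 25/100) = 750 Mbps
File size in Mb = 284 * 8 = 2272 Mb
Time = 2272 / 750
Time = 3.0293 seconds


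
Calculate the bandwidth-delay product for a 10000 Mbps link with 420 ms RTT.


BDP = bandwidth * RTT
= 10000 Mbps * 420 ms
= 10000 * 1e6 * 420 / 1000 bits
= 4200000000 bits
= 525000000 bytes
= 512695.3125 KB
BDP = 4200000000 bits (525000000 bytes)


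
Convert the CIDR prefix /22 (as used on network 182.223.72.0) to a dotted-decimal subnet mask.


/22 means 22 network bits, 10 host bits
Binary: 11111111111111111111110000000000
Mask: 255.255.252.0


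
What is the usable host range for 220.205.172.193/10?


Network: 220.192.0.0
Broadcast: 220.255.255.255
First usable = network + 1
Last usable = broadcast - 1
Range: 220.192.0.1 to 220.255.255.254


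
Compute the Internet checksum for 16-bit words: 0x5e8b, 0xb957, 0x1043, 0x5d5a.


Sum all words (with carry folding):
+ 0x5e8b = 0x5e8b
+ 0xb957 = 0x17e3
+ 0x1043 = 0x2826
+ 0x5d5a = 0x8580
One's complement: ~0x8580
Checksum = 0x7a7f


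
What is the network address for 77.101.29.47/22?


IP:   01001101.01100101.00011101.00101111
Mask: 11111111.11111111.11111100.00000000
AND operation:
Net:  01001101.01100101.00011100.00000000
Network: 77.101.28.0/22


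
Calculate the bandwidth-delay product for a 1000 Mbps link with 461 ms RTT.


BDP = bandwidth * RTT
= 1000 Mbps * 461 ms
= 1000 * 1e6 * 461 / 1000 bits
= 461000000 bits
= 57625000 bytes
= 56274.4141 KB
BDP = 461000000 bits (57625000 bytes)


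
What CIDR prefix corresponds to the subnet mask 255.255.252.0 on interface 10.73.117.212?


Binary: 11111111.11111111.11111100.00000000
Count leading 1s
Prefix: /22


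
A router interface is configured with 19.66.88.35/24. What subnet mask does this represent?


/24 means 24 network bits, 8 host bits
Binary: 11111111111111111111111100000000
Mask: 255.255.255.0


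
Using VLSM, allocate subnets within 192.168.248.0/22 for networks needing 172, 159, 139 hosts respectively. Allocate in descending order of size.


172 hosts -> /24 (254 usable): 192.168.248.0/24
159 hosts -> /24 (254 usable): 192.168.249.0/24
139 hosts -> /24 (254 usable): 192.168.250.0/24
Allocation: 192.168.248.0/24 (172 hosts, 254 usable); 192.168.249.0/24 (159 hosts, 254 usable); 192.168.250.0/24 (139 hosts, 254 usable)


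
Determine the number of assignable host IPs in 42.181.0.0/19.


Host bits = 32 - 19 = 13
Total addresses = 2^13 = 8192
Usable = total - 2 (network and broadcast)
Usable hosts: 8190


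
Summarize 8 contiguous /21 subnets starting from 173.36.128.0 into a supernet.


Original prefix: /21
Number of subnets: 8 = 2^3
New prefix = 21 - 3 = 18
Supernet: 173.36.128.0/18


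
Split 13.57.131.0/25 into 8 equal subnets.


New prefix = 25 + 3 = 28
Each subnet has 16 addresses
  13.57.131.0/28
  13.57.131.16/28
  13.57.131.32/28
  13.57.131.48/28
  13.57.131.64/28
  13.57.131.80/28
  13.57.131.96/28
  13.57.131.112/28
Subnets: 13.57.131.0/28, 13.57.131.16/28, 13.57.131.32/28, 13.57.131.48/28, 13.57.131.64/28, 13.57.131.80/28, 13.57.131.96/28, 13.57.131.112/28


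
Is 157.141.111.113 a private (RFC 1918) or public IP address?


RFC 1918 private ranges:
  10.0.0.0/8 (10.0.0.0 - 10.255.255.255)
  172.16.0.0/12 (172.16.0.0 - 172.31.255.255)
  192.168.0.0/16 (192.168.0.0 - 192.168.255.255)
Public (not in any RFC 1918 range)


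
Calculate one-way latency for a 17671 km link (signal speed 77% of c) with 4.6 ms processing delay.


Speed = 0.77 * 3e5 km/s = 231000 km/s
Propagation delay = 17671 / 231000 = 0.0765 s = 76.4978 ms
Processing delay = 4.6 ms
Total one-way latency = 81.0978 ms


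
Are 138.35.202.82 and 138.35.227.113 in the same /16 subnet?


Mask: 255.255.0.0
138.35.202.82 AND mask = 138.35.0.0
138.35.227.113 AND mask = 138.35.0.0
Yes, same subnet (138.35.0.0)


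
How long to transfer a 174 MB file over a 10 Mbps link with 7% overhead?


Effective throughput = 10 * (1 - 7/100) = 9.3 Mbps
File size in Mb = 174 * 8 = 1392 Mb
Time = 1392 / 9.3
Time = 149.6774 seconds


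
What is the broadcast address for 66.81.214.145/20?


Network: 66.81.208.0/20
Host bits = 12
Set all host bits to 1:
Broadcast: 66.81.223.255


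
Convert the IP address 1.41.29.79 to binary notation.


1 = 00000001
41 = 00101001
29 = 00011101
79 = 01001111
Binary: 00000001.00101001.00011101.01001111


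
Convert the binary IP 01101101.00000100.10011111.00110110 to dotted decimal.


01101101 = 109
00000100 = 4
10011111 = 159
00110110 = 54
IP: 109.4.159.54


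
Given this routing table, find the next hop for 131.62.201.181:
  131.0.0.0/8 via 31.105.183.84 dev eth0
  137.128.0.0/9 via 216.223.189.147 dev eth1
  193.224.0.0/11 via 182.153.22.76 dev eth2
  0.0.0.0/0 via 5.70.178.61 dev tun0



Longest prefix match for 131.62.201.181:
  /8 131.0.0.0: MATCH
  /9 137.128.0.0: no
  /11 193.224.0.0: no
  /0 0.0.0.0: MATCH
Selected: next-hop 31.105.183.84 via eth0 (matched /8)


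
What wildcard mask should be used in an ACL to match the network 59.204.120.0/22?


Subnet mask: 255.255.252.0
Wildcard = 255.255.255.255 - subnet mask
255 - 255 = 0
255 - 255 = 0
255 - 252 = 3
255 - 0 = 255
Wildcard: 0.0.3.255


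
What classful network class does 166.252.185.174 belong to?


First octet: 166
Binary: 10100110
10xxxxxx -> Class B (128-191)
Class B, default mask 255.255.0.0 (/16)


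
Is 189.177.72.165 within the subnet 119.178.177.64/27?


Subnet network: 119.178.177.64
Test IP AND mask: 189.177.72.160
No, 189.177.72.165 is not in 119.178.177.64/27


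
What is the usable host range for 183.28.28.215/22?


Network: 183.28.28.0
Broadcast: 183.28.31.255
First usable = network + 1
Last usable = broadcast - 1
Range: 183.28.28.1 to 183.28.31.254


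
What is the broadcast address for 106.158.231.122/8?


Network: 106.0.0.0/8
Host bits = 24
Set all host bits to 1:
Broadcast: 106.255.255.255


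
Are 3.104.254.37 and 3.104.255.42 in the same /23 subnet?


Mask: 255.255.254.0
3.104.254.37 AND mask = 3.104.254.0
3.104.255.42 AND mask = 3.104.254.0
Yes, same subnet (3.104.254.0)


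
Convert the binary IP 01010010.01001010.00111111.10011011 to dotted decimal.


01010010 = 82
01001010 = 74
00111111 = 63
10011011 = 155
IP: 82.74.63.155


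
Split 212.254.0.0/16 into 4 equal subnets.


New prefix = 16 + 2 = 18
Each subnet has 16384 addresses
  212.254.0.0/18
  212.254.64.0/18
  212.254.128.0/18
  212.254.192.0/18
Subnets: 212.254.0.0/18, 212.254.64.0/18, 212.254.128.0/18, 212.254.192.0/18


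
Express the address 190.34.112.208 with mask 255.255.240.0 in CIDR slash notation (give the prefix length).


Binary: 11111111.11111111.11110000.00000000
Count leading 1s
Prefix: /20


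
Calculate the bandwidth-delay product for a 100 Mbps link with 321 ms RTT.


BDP = bandwidth * RTT
= 100 Mbps * 321 ms
= 100 * 1e6 * 321 / 1000 bits
= 32100000 bits
= 4012500 bytes
= 3918.457 KB
BDP = 32100000 bits (4012500 bytes)


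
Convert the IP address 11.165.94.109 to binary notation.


11 = 00001011
165 = 10100101
94 = 01011110
109 = 01101101
Binary: 00001011.10100101.01011110.01101101


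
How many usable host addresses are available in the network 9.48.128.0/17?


Host bits = 32 - 17 = 15
Total addresses = 2^15 = 32768
Usable = total - 2 (network and broadcast)
Usable hosts: 32766


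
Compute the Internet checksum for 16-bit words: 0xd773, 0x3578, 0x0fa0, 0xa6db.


Sum all words (with carry folding):
+ 0xd773 = 0xd773
+ 0x3578 = 0x0cec
+ 0x0fa0 = 0x1c8c
+ 0xa6db = 0xc367
One's complement: ~0xc367
Checksum = 0x3c98


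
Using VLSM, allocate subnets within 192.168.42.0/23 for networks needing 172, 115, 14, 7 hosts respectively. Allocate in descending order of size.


172 hosts -> /24 (254 usable): 192.168.42.0/24
115 hosts -> /25 (126 usable): 192.168.43.0/25
14 hosts -> /28 (14 usable): 192.168.43.128/28
7 hosts -> /28 (14 usable): 192.168.43.144/28
Allocation: 192.168.42.0/24 (172 hosts, 254 usable); 192.168.43.0/25 (115 hosts, 126 usable); 192.168.43.128/28 (14 hosts, 14 usable); 192.168.43.144/28 (7 hosts, 14 usable)


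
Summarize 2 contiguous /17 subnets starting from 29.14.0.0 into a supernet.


Original prefix: /17
Number of subnets: 2 = 2^1
New prefix = 17 - 1 = 16
Supernet: 29.14.0.0/16


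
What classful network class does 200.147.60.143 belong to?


First octet: 200
Binary: 11001000
110xxxxx -> Class C (192-223)
Class C, default mask 255.255.255.0 (/24)


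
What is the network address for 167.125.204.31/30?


IP:   10100111.01111101.11001100.00011111
Mask: 11111111.11111111.11111111.11111100
AND operation:
Net:  10100111.01111101.11001100.00011100
Network: 167.125.204.28/30


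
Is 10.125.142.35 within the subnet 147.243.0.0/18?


Subnet network: 147.243.0.0
Test IP AND mask: 10.125.128.0
No, 10.125.142.35 is not in 147.243.0.0/18


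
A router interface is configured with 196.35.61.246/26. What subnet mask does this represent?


/26 means 26 network bits, 6 host bits
Binary: 11111111111111111111111111000000
Mask: 255.255.255.192


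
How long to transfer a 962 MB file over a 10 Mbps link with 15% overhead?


Effective throughput = 10 * (1 - 15/100) = 8.5 Mbps
File size in Mb = 962 * 8 = 7696 Mb
Time = 7696 / 8.5
Time = 905.4118 seconds


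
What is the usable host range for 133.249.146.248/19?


Network: 133.249.128.0
Broadcast: 133.249.159.255
First usable = network + 1
Last usable = broadcast - 1
Range: 133.249.128.1 to 133.249.159.254


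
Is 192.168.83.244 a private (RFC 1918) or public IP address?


RFC 1918 private ranges:
  10.0.0.0/8 (10.0.0.0 - 10.255.255.255)
  172.16.0.0/12 (172.16.0.0 - 172.31.255.255)
  192.168.0.0/16 (192.168.0.0 - 192.168.255.255)
Private (in 192.168.0.0/16)


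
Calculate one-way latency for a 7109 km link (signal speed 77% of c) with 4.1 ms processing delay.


Speed = 0.77 * 3e5 km/s = 231000 km/s
Propagation delay = 7109 / 231000 = 0.0308 s = 30.7749 ms
Processing delay = 4.1 ms
Total one-way latency = 34.8749 ms


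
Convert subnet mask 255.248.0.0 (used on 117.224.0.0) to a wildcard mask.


Subnet mask: 255.248.0.0
Wildcard = 255.255.255.255 - subnet mask
255 - 255 = 0
255 - 248 = 7
255 - 0 = 255
255 - 0 = 255
Wildcard: 0.7.255.255


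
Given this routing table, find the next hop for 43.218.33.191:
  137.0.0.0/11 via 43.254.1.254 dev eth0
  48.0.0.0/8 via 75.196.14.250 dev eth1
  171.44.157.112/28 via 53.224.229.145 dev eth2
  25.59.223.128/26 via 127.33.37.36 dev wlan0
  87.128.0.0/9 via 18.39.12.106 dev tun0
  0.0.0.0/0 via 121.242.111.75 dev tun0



Longest prefix match for 43.218.33.191:
  /11 137.0.0.0: no
  /8 48.0.0.0: no
  /28 171.44.157.112: no
  /26 25.59.223.128: no
  /9 87.128.0.0: no
  /0 0.0.0.0: MATCH
Selected: next-hop 121.242.111.75 via tun0 (matched /0)


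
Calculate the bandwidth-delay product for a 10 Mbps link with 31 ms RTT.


BDP = bandwidth * RTT
= 10 Mbps * 31 ms
= 10 * 1e6 * 31 / 1000 bits
= 310000 bits
= 38750 bytes
= 37.8418 KB
BDP = 310000 bits (38750 bytes)


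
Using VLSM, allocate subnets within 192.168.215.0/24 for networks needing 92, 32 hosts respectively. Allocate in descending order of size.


92 hosts -> /25 (126 usable): 192.168.215.0/25
32 hosts -> /26 (62 usable): 192.168.215.128/26
Allocation: 192.168.215.0/25 (92 hosts, 126 usable); 192.168.215.128/26 (32 hosts, 62 usable)


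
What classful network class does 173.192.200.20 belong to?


First octet: 173
Binary: 10101101
10xxxxxx -> Class B (128-191)
Class B, default mask 255.255.0.0 (/16)


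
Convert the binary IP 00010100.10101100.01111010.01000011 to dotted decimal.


00010100 = 20
10101100 = 172
01111010 = 122
01000011 = 67
IP: 20.172.122.67


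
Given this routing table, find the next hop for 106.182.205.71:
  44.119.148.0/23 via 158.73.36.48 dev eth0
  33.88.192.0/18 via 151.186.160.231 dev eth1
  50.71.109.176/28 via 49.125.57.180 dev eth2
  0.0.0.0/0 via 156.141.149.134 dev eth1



Longest prefix match for 106.182.205.71:
  /23 44.119.148.0: no
  /18 33.88.192.0: no
  /28 50.71.109.176: no
  /0 0.0.0.0: MATCH
Selected: next-hop 156.141.149.134 via eth1 (matched /0)


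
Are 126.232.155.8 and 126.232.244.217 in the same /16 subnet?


Mask: 255.255.0.0
126.232.155.8 AND mask = 126.232.0.0
126.232.244.217 AND mask = 126.232.0.0
Yes, same subnet (126.232.0.0)


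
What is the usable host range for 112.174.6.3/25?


Network: 112.174.6.0
Broadcast: 112.174.6.127
First usable = network + 1
Last usable = broadcast - 1
Range: 112.174.6.1 to 112.174.6.126


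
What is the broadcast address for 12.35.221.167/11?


Network: 12.32.0.0/11
Host bits = 21
Set all host bits to 1:
Broadcast: 12.63.255.255


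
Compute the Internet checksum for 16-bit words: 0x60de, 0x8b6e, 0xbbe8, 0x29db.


Sum all words (with carry folding):
+ 0x60de = 0x60de
+ 0x8b6e = 0xec4c
+ 0xbbe8 = 0xa835
+ 0x29db = 0xd210
One's complement: ~0xd210
Checksum = 0x2def


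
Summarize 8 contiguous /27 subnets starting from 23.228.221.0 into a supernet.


Original prefix: /27
Number of subnets: 8 = 2^3
New prefix = 27 - 3 = 24
Supernet: 23.228.221.0/24


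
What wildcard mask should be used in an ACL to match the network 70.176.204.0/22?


Subnet mask: 255.255.252.0
Wildcard = 255.255.255.255 - subnet mask
255 - 255 = 0
255 - 255 = 0
255 - 252 = 3
255 - 0 = 255
Wildcard: 0.0.3.255


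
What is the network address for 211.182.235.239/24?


IP:   11010011.10110110.11101011.11101111
Mask: 11111111.11111111.11111111.00000000
AND operation:
Net:  11010011.10110110.11101011.00000000
Network: 211.182.235.0/24


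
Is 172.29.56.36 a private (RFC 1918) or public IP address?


RFC 1918 private ranges:
  10.0.0.0/8 (10.0.0.0 - 10.255.255.255)
  172.16.0.0/12 (172.16.0.0 - 172.31.255.255)
  192.168.0.0/16 (192.168.0.0 - 192.168.255.255)
Private (in 172.16.0.0/12)


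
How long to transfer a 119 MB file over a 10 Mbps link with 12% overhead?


Effective throughput = 10 * (1 - 12/100) = 8.8 Mbps
File size in Mb = 119 * 8 = 952 Mb
Time = 952 / 8.8
Time = 108.1818 seconds


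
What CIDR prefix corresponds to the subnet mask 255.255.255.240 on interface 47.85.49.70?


Binary: 11111111.11111111.11111111.11110000
Count leading 1s
Prefix: /28


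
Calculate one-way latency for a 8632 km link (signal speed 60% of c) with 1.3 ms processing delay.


Speed = 0.6 * 3e5 km/s = 180000 km/s
Propagation delay = 8632 / 180000 = 0.048 s = 47.9556 ms
Processing delay = 1.3 ms
Total one-way latency = 49.2556 ms


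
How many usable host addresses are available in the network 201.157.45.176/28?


Host bits = 32 - 28 = 4
Total addresses = 2^4 = 16
Usable = total - 2 (network and broadcast)
Usable hosts: 14


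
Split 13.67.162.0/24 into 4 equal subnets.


New prefix = 24 + 2 = 26
Each subnet has 64 addresses
  13.67.162.0/26
  13.67.162.64/26
  13.67.162.128/26
  13.67.162.192/26
Subnets: 13.67.162.0/26, 13.67.162.64/26, 13.67.162.128/26, 13.67.162.192/26


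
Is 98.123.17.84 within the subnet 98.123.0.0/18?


Subnet network: 98.123.0.0
Test IP AND mask: 98.123.0.0
Yes, 98.123.17.84 is in 98.123.0.0/18


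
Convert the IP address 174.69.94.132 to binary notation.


174 = 10101110
69 = 01000101
94 = 01011110
132 = 10000100
Binary: 10101110.01000101.01011110.10000100


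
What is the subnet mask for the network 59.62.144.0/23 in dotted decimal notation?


/23 means 23 network bits, 9 host bits
Binary: 11111111111111111111111000000000
Mask: 255.255.254.0


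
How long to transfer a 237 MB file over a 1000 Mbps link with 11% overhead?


Effective throughput = 1000 * (1 - 11/100) = 890 Mbps
File size in Mb = 237 * 8 = 1896 Mb
Time = 1896 / 890
Time = 2.1303 seconds


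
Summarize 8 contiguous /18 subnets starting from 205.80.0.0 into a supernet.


Original prefix: /18
Number of subnets: 8 = 2^3
New prefix = 18 - 3 = 15
Supernet: 205.80.0.0/15


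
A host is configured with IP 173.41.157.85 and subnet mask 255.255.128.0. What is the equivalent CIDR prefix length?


Binary: 11111111.11111111.10000000.00000000
Count leading 1s
Prefix: /17


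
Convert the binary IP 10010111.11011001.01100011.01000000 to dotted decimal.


10010111 = 151
11011001 = 217
01100011 = 99
01000000 = 64
IP: 151.217.99.64


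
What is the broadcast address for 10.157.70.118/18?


Network: 10.157.64.0/18
Host bits = 14
Set all host bits to 1:
Broadcast: 10.157.127.255


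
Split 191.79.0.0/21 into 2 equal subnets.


New prefix = 21 + 1 = 22
Each subnet has 1024 addresses
  191.79.0.0/22
  191.79.4.0/22
Subnets: 191.79.0.0/22, 191.79.4.0/22


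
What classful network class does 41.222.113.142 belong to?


First octet: 41
Binary: 00101001
0xxxxxxx -> Class A (1-126)
Class A, default mask 255.0.0.0 (/8)


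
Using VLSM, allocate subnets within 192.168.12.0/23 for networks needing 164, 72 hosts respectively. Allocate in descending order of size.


164 hosts -> /24 (254 usable): 192.168.12.0/24
72 hosts -> /25 (126 usable): 192.168.13.0/25
Allocation: 192.168.12.0/24 (164 hosts, 254 usable); 192.168.13.0/25 (72 hosts, 126 usable)


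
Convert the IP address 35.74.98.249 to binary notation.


35 = 00100011
74 = 01001010
98 = 01100010
249 = 11111001
Binary: 00100011.01001010.01100010.11111001


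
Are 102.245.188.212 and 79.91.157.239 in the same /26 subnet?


Mask: 255.255.255.192
102.245.188.212 AND mask = 102.245.188.192
79.91.157.239 AND mask = 79.91.157.192
No, different subnets (102.245.188.192 vs 79.91.157.192)


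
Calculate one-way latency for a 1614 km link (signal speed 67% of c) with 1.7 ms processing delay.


Speed = 0.67 * 3e5 km/s = 201000 km/s
Propagation delay = 1614 / 201000 = 0.008 s = 8.0299 ms
Processing delay = 1.7 ms
Total one-way latency = 9.7299 ms
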